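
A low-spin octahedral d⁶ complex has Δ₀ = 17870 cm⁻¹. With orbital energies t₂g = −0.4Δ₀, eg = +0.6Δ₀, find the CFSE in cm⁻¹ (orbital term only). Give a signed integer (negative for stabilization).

-42888

Configuration: t₂g⁶ eg⁰.
The orbital stabilization is -2.4Δ₀ = -2.4 × 17870 = -42888 cm⁻¹.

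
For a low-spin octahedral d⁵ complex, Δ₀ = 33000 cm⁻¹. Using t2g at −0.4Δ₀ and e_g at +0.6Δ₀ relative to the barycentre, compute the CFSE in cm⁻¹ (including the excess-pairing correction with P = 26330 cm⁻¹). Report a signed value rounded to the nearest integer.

The d⁵ electrons fill as t2g^5 e_g^0.
Orbital CFSE = 5(-0.4) + 0(0.6) = -2.0Δ₀ = -2.0 × 33000 = -66000 cm⁻¹.
Relative to high-spin t2g^3 e_g^2 (0 paired), the low-spin configuration has 2 additional pairs, contributing +2 × 26330 = +52660 cm⁻¹.
Net CFSE = -66000 + 52660 = -13340 cm⁻¹.

-13340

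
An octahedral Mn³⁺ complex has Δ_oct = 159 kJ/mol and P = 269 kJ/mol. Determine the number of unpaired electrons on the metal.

4

Group 7 minus oxidation state +3 gives a d⁴ configuration for Mn³⁺.
Δ_oct < P, so pairing is avoided: the ground state is high-spin.
Configuration: t2g^3 e_g^1.
Unpaired electrons: 4.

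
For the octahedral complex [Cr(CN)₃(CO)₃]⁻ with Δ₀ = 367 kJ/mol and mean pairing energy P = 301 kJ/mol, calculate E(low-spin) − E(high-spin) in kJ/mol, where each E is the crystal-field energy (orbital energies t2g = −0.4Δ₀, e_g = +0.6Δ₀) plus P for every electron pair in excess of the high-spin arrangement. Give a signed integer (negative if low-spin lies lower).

Ligand charges: 3×(-1) from CN⁻ and 3×(+0) from CO sum to -3; with overall charge -1, Cr is +2.
Cr²⁺: group 6, so d-count = 6 − 2 = 4.
High-spin: t2g^3 e_g^1, CFSE = -0.6Δ₀ = -220 kJ/mol.
For low-spin the configuration is t2g^4 e_g^0: orbital energy -1.6 × 367 = -587 kJ/mol, and 1 additional pair relative to high-spin adds 301 kJ/mol, giving -286 kJ/mol.
E(LS) − E(HS) = -286 − (-220) = -66 kJ/mol.

-66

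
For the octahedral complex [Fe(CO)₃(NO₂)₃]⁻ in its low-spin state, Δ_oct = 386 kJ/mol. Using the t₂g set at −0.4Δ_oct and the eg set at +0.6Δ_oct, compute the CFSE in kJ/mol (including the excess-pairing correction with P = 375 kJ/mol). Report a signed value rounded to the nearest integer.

Ligand charges: 3×(+0) from CO and 3×(-1) from NO₂⁻ sum to -3; with overall charge -1, Fe is +2.
Fe²⁺: group 8, so d-count = 8 − 2 = 6.
Electron filling gives t₂g⁶ eg⁰.
CFSE(orbital) = 6×(-0.4Δ_oct) + 0×(0.6Δ_oct) = -2.4Δ_oct; with Δ_oct = 386 kJ/mol that is -926 kJ/mol.
Pairing penalty: 3 pairs vs 1 in the high-spin reference → 2 extra × P = 750 kJ/mol.
Combining: -926 + 750 = -176 kJ/mol.

-176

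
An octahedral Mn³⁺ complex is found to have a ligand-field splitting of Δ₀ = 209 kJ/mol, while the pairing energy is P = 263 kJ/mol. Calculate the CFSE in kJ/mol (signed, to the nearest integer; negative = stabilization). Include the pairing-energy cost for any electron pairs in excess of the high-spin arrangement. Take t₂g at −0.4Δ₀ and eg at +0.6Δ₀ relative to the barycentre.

-125

Mn is in group 7, so Mn³⁺ is d⁴ (7 − 3 = 4).
Δ₀ < P, so pairing is avoided: the ground state is high-spin.
Filling d⁴ accordingly: t₂g³ eg¹.
Orbital CFSE = -0.6Δ₀ = -0.6 × 209 = -125 kJ/mol.
High-spin has no excess pairs, so no pairing correction applies.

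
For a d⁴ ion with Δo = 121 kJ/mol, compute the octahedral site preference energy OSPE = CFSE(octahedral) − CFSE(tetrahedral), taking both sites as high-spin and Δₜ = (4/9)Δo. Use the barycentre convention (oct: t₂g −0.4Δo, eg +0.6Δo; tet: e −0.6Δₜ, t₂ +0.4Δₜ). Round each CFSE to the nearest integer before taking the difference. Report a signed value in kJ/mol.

In an octahedral site d⁴ (HS) is t₂g³ eg¹, giving CFSE(oct) = -0.6Δo = -73 kJ/mol.
Tetrahedral: e² t₂², CFSE = 2(−0.6) + 2(+0.4) = -0.4Δₜ = -0.4 × (4/9) × 121 = -22 kJ/mol.
OSPE = CFSE(oct) − CFSE(tet) = -73 − (-22) = -51 kJ/mol.

-51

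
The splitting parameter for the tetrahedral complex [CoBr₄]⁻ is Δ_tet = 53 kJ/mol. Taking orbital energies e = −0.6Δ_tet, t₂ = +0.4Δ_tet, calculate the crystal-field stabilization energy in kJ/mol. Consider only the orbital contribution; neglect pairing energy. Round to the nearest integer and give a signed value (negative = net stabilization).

-32

Each Br⁻ contributes -1; 4 × (-1) = -4. With overall charge -1, Co is in the +3 oxidation state.
Co is in group 9, so Co³⁺ is d⁶ (9 − 3 = 6).
Tetrahedral fields are weak (Δₜ ≈ 4/9 Δₒ), so electrons fill high-spin.
The d⁶ electrons fill as e³ t₂³.
Orbital CFSE = 3(-0.6) + 3(0.4) = -0.6Δ_tet = -0.6 × 53 = -32 kJ/mol.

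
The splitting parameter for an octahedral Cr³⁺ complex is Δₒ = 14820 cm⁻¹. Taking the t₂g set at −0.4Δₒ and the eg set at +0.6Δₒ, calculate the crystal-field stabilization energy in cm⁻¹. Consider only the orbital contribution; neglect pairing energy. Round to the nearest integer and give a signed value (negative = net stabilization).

-17784

Group 6 minus oxidation state +3 gives a d³ configuration for Cr³⁺.
Electron filling gives t₂g³ eg⁰.
The orbital stabilization is -1.2Δₒ = -1.2 × 14820 = -17784 cm⁻¹.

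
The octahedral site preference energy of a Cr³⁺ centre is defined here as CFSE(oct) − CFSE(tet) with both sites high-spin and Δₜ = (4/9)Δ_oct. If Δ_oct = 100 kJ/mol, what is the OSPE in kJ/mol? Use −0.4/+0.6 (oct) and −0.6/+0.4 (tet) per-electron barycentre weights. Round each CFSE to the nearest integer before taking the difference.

-84

Cr³⁺: group 6, so d-count = 6 − 3 = 3.
Octahedral (high-spin): t₂g³ eg⁰, CFSE = 3(−0.4) + 0(+0.6) = -1.2Δ_oct = -1.2 × 100 = -120 kJ/mol.
Tetrahedral: e² t₂¹, CFSE = 2(−0.6) + 1(+0.4) = -0.8Δₜ = -0.8 × (4/9) × 100 = -36 kJ/mol.
OSPE = -120 − (-36) = -84 kJ/mol.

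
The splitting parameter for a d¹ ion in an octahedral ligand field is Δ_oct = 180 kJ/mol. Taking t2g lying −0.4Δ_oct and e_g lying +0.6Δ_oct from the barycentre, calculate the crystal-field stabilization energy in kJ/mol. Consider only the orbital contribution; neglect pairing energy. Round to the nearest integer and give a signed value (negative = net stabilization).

Configuration: t2g^1 e_g^0.
The orbital stabilization is -0.4Δ_oct = -0.4 × 180 = -72 kJ/mol.

-72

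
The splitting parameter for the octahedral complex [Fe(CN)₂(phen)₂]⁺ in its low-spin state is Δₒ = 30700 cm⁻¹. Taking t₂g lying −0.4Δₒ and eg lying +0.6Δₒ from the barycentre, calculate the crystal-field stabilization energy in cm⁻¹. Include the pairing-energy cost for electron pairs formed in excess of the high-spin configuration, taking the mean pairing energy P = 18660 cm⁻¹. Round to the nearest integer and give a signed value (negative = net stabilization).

Ligand charges: 2×(-1) from CN⁻ and 2×(+0) from phen sum to -2; with overall charge +1, Fe is +3.
Fe³⁺: group 8, so d-count = 8 − 3 = 5.
Electron filling gives t₂g⁵ eg⁰.
CFSE(orbital) = 5×(-0.4Δₒ) + 0×(0.6Δₒ) = -2.0Δₒ; with Δₒ = 30700 cm⁻¹ that is -61400 cm⁻¹.
Relative to high-spin t₂g³ eg² (0 paired), the low-spin configuration has 2 additional pairs, contributing +2 × 18660 = +37320 cm⁻¹.
Net CFSE = -61400 + 37320 = -24080 cm⁻¹.

-24080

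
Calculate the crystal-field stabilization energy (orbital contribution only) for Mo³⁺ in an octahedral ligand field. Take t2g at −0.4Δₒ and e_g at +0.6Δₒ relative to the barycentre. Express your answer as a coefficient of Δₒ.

Group 6 minus oxidation state +3 gives a d³ configuration for Mo³⁺.
Configuration: t2g^3 e_g^0.
CFSE = 3(-0.4Δₒ) + 0(0.6Δₒ) = -1.2Δₒ + 0.0Δₒ = -1.2Δₒ.

-1.2 Δₒ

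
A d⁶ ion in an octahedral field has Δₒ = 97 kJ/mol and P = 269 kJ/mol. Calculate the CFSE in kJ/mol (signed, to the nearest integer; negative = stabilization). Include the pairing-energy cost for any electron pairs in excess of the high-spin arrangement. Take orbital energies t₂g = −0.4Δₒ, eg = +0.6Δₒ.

-39

Δₒ < P, so pairing is avoided: the ground state is high-spin.
That gives t₂g⁴ eg².
Orbital CFSE = -0.4Δₒ = -0.4 × 97 = -39 kJ/mol.
High-spin has no excess pairs, so no pairing correction applies.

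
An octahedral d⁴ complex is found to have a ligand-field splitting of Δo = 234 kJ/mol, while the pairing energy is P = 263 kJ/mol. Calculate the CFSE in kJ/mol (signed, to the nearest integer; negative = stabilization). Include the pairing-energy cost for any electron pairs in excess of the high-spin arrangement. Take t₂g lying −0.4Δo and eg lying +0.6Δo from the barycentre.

Δo < P, so pairing is avoided: the ground state is high-spin.
That gives t₂g³ eg¹.
Orbital CFSE = -0.6Δo = -0.6 × 234 = -140 kJ/mol.
High-spin has no excess pairs, so no pairing correction applies.

-140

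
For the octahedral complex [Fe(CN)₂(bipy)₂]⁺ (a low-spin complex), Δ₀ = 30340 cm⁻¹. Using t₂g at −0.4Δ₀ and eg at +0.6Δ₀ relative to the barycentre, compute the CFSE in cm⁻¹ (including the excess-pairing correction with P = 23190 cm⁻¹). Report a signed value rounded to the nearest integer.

Ligand charges: 2×(-1) from CN⁻ and 2×(+0) from bipy sum to -2; with overall charge +1, Fe is +3.
Group 8 minus oxidation state +3 gives a d⁵ configuration for Fe³⁺.
Configuration: t₂g⁵ eg⁰.
Orbital CFSE = 5(-0.4) + 0(0.6) = -2.0Δ₀ = -2.0 × 30340 = -60680 cm⁻¹.
Relative to high-spin t₂g³ eg² (0 paired), the low-spin configuration has 2 additional pairs, contributing +2 × 23190 = +46380 cm⁻¹.
Combining: -60680 + 46380 = -14300 cm⁻¹.

-14300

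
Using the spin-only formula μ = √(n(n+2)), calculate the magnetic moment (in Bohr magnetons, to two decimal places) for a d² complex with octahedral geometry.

Configuration: t2g^2 e_g^0 → 2 unpaired electrons.
μ(spin-only) = √[2(2+2)] = √8 ≈ 2.83 Bohr magnetons.

2.83 Bohr magnetons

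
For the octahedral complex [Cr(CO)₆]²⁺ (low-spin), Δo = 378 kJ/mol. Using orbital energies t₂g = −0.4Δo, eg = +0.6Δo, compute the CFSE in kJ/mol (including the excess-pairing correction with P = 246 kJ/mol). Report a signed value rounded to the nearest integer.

CO is neutral, so the +2 overall charge sits on Cr: oxidation state +2.
Cr sits in group 6; removing 2 electrons leaves Cr²⁺ with 6 − 2 = 4 d electrons.
Configuration: t₂g⁴ eg⁰.
The orbital stabilization is -1.6Δo = -1.6 × 378 = -605 kJ/mol.
Relative to high-spin t₂g³ eg¹ (0 paired), the low-spin configuration has 1 additional pair, contributing +1 × 246 = +246 kJ/mol.
Net CFSE = -605 + 246 = -359 kJ/mol.

-359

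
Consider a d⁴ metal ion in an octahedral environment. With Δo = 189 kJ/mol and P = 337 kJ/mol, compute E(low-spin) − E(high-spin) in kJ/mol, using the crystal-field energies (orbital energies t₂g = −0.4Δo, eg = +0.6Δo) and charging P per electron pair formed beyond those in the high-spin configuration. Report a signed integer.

148

High-spin: t₂g³ eg¹, CFSE = -0.6Δo = -113 kJ/mol.
Low-spin: t₂g⁴ eg⁰, orbital CFSE = -1.6Δo = -302 kJ/mol; plus 1 excess pair × P = +337 kJ/mol; total 35 kJ/mol.
The difference is 35 − (-113) = 148 kJ/mol, so high-spin lies lower.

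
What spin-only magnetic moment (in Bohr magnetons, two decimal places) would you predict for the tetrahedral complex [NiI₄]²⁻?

Each I⁻ contributes -1; 4 × (-1) = -4. With overall charge -2, Ni is in the +2 oxidation state.
Ni²⁺: group 10, so d-count = 10 − 2 = 8.
Tetrahedral splitting is small, so the complex is high-spin.
Configuration: e⁴ t₂⁴ → 2 unpaired electrons.
μ(spin-only) = √[2(2+2)] = √8 ≈ 2.83 Bohr magnetons.

2.83 Bohr magnetons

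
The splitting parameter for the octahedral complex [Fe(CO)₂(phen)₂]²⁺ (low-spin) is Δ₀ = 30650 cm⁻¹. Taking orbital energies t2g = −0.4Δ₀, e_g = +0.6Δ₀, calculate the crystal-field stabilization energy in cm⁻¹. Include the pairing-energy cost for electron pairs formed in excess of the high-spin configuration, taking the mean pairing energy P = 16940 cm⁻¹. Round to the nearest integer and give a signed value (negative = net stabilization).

Ligand charges: 2×(+0) from CO and 2×(+0) from phen sum to +0; with overall charge +2, Fe is +2.
Group 8 minus oxidation state +2 gives a d⁶ configuration for Fe²⁺.
Configuration: t2g^6 e_g^0.
The orbital stabilization is -2.4Δ₀ = -2.4 × 30650 = -73560 cm⁻¹.
Pairing penalty: 3 pairs vs 1 in the high-spin reference → 2 extra × P = 33880 cm⁻¹.
Net CFSE = -73560 + 33880 = -39680 cm⁻¹.

-39680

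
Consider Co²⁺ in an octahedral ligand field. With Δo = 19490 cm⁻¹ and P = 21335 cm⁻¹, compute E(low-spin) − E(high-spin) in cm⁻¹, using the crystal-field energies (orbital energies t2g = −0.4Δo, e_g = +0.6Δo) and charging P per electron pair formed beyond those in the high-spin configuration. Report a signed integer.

Co²⁺: group 9, so d-count = 9 − 2 = 7.
In the high-spin limit (t2g^5 e_g^2) the orbital term is -0.8Δo = -15592 cm⁻¹, with no excess pairing.
Low-spin t2g^6 e_g^1 gives -1.8Δo = -35082 cm⁻¹, but forming 1 extra pair costs 1P = 21335 cm⁻¹, so E(LS) = -35082 + 21335 = -13747 cm⁻¹.
The difference is -13747 − (-15592) = 1845 cm⁻¹, so high-spin lies lower.

1845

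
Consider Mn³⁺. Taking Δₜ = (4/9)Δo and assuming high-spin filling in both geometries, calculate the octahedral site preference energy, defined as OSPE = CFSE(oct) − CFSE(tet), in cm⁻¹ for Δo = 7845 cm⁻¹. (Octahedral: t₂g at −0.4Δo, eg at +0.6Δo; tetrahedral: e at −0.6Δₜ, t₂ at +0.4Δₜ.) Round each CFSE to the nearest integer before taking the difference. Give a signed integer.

-3312

Mn is in group 7, so Mn³⁺ is d⁴ (7 − 3 = 4).
In an octahedral site d⁴ (HS) is t2g^3 e_g^1, giving CFSE(oct) = -0.6Δo = -4707 cm⁻¹.
In a tetrahedral site the filling is e^2 t2^2: CFSE(tet) = -0.4Δₜ = -0.4 × (4/9)(7845) = -1395 cm⁻¹.
Subtracting, OSPE = -4707 − (-1395) = -3312 cm⁻¹.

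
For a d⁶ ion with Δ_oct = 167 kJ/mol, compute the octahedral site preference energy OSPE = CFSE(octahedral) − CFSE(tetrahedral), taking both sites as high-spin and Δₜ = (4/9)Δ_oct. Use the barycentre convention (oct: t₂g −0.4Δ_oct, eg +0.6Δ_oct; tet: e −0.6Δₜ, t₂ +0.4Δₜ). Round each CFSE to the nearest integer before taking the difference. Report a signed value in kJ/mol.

-22

In an octahedral site d⁶ (HS) is t₂g⁴ eg², giving CFSE(oct) = -0.4Δ_oct = -67 kJ/mol.
Tetrahedral: e³ t₂³, CFSE = 3(−0.6) + 3(+0.4) = -0.6Δₜ = -0.6 × (4/9) × 167 = -45 kJ/mol.
OSPE = -67 − (-45) = -22 kJ/mol.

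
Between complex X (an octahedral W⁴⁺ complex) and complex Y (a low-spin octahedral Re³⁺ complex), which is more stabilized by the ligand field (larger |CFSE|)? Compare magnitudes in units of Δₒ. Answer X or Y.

X: W is in group 6, so W⁴⁺ is d² (6 − 4 = 2); t2g^2 e_g^0, CFSE = -0.8Δₒ.
Y: Re³⁺: group 7, so d-count = 7 − 3 = 4; t₂g⁴ eg⁰, CFSE = -1.6Δₒ.
So Y has the larger |CFSE|.

Y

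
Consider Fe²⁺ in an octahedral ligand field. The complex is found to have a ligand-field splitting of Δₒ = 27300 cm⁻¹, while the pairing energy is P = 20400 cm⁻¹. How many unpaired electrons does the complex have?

Fe sits in group 8; removing 2 electrons leaves Fe²⁺ with 8 − 2 = 6 d electrons.
With Δₒ > P the complex is low-spin.
Configuration: t2g^6 e_g^0.
Unpaired electrons: 0.

0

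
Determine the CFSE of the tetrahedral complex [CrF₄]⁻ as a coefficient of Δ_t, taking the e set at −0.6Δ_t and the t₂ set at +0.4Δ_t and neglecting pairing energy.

-0.8 Δ_t

Each F⁻ contributes -1; 4 × (-1) = -4. With overall charge -1, Cr is in the +3 oxidation state.
Cr³⁺: group 6, so d-count = 6 − 3 = 3.
With tetrahedral geometry the complex is necessarily high-spin.
Configuration: e² t₂¹.
CFSE = 2(-0.6Δ_t) + 1(0.4Δ_t) = -1.2Δ_t + 0.4Δ_t = -0.8Δ_t.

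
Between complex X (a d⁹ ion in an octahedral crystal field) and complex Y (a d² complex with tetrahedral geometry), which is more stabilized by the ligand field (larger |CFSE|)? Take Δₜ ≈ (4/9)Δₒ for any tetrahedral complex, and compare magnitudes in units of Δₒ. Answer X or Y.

X

X: t₂g⁶ eg³, CFSE = -0.6Δₒ.
Y: Tetrahedral fields are weak (Δₜ ≈ 4/9 Δₒ), so electrons fill high-spin; e² t₂⁰, CFSE = -1.2Δₜ ≈ -0.53Δₒ.
So X has the larger |CFSE|.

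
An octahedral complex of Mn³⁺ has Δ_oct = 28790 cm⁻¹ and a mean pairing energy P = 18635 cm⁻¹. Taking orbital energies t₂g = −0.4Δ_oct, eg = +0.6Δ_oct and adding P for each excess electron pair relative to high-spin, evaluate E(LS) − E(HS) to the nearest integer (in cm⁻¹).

-10155

Mn sits in group 7; removing 3 electrons leaves Mn³⁺ with 7 − 3 = 4 d electrons.
High-spin: t₂g³ eg¹, CFSE = -0.6Δ_oct = -17274 cm⁻¹.
Low-spin: t₂g⁴ eg⁰, orbital CFSE = -1.6Δ_oct = -46064 cm⁻¹; plus 1 excess pair × P = +18635 cm⁻¹; total -27429 cm⁻¹.
The difference is -27429 − (-17274) = -10155 cm⁻¹, so low-spin lies lower.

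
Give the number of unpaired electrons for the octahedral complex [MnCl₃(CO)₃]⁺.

3

Ligand charges: 3×(-1) from Cl⁻ and 3×(+0) from CO sum to -3; with overall charge +1, Mn is +4.
Group 7 minus oxidation state +4 gives a d³ configuration for Mn⁴⁺.
Configuration: t2g^3 e_g^0, giving 3 unpaired electrons.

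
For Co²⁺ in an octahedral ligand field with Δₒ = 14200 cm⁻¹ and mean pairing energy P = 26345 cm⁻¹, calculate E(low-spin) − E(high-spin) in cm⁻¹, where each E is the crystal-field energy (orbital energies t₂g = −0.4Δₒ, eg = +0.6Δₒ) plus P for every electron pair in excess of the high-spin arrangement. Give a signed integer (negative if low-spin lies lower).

12145

Co²⁺: group 9, so d-count = 9 − 2 = 7.
High-spin d⁷ fills as t₂g⁵ eg² with CFSE 5(−0.4) + 2(+0.6) = -0.8Δₒ = -11360 cm⁻¹.
Low-spin t₂g⁶ eg¹ gives -1.8Δₒ = -25560 cm⁻¹, but forming 1 extra pair costs 1P = 26345 cm⁻¹, so E(LS) = -25560 + 26345 = 785 cm⁻¹.
The difference is 785 − (-11360) = 12145 cm⁻¹, so high-spin lies lower.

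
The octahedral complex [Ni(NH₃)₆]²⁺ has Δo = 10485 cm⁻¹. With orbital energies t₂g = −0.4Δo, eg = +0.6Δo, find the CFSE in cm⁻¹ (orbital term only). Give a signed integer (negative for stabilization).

-12582

NH₃ is neutral, so the +2 overall charge sits on Ni: oxidation state +2.
Ni sits in group 10; removing 2 electrons leaves Ni²⁺ with 10 − 2 = 8 d electrons.
Electron filling gives t₂g⁶ eg².
Orbital CFSE = 6(-0.4) + 2(0.6) = -1.2Δo = -1.2 × 10485 = -12582 cm⁻¹.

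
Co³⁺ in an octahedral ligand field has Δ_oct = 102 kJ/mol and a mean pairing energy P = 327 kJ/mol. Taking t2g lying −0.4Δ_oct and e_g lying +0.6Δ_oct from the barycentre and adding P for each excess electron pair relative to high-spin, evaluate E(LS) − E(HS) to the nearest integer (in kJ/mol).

Co³⁺: group 9, so d-count = 9 − 3 = 6.
In the high-spin limit (t2g^4 e_g^2) the orbital term is -0.4Δ_oct = -41 kJ/mol, with no excess pairing.
Low-spin: t2g^6 e_g^0, orbital CFSE = -2.4Δ_oct = -245 kJ/mol; plus 2 excess pairs × P = +654 kJ/mol; total 409 kJ/mol.
E(LS) − E(HS) = 409 − (-41) = 450 kJ/mol.

450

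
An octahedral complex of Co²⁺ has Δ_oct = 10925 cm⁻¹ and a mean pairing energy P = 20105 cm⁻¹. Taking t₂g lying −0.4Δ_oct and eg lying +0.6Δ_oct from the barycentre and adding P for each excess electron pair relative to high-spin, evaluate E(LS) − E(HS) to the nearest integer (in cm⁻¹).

9180

Group 9 minus oxidation state +2 gives a d⁷ configuration for Co²⁺.
High-spin d⁷ fills as t₂g⁵ eg² with CFSE 5(−0.4) + 2(+0.6) = -0.8Δ_oct = -8740 cm⁻¹.
Low-spin: t₂g⁶ eg¹, orbital CFSE = -1.8Δ_oct = -19665 cm⁻¹; plus 1 excess pair × P = +20105 cm⁻¹; total 440 cm⁻¹.
Thus E(LS) − E(HS) = 9180 cm⁻¹.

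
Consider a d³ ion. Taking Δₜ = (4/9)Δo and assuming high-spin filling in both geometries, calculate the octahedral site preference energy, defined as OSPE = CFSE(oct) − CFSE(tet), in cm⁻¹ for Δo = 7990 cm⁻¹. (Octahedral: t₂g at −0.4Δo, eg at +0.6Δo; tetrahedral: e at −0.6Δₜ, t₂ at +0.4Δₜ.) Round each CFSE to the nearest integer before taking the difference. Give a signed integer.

-6747

In an octahedral site d³ (HS) is t₂g³ eg⁰, giving CFSE(oct) = -1.2Δo = -9588 cm⁻¹.
Tetrahedral e² t₂¹ gives -0.8Δₜ = -0.8 × (4/9) × 7990 = -2841 cm⁻¹.
OSPE = CFSE(oct) − CFSE(tet) = -9588 − (-2841) = -6747 cm⁻¹.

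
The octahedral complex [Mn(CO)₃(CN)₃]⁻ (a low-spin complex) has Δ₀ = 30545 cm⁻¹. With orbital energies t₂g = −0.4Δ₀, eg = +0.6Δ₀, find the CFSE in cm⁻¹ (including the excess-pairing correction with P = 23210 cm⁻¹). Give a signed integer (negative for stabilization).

-14670

Ligand charges: 3×(+0) from CO and 3×(-1) from CN⁻ sum to -3; with overall charge -1, Mn is +2.
Group 7 minus oxidation state +2 gives a d⁵ configuration for Mn²⁺.
Electron filling gives t₂g⁵ eg⁰.
The orbital stabilization is -2.0Δ₀ = -2.0 × 30545 = -61090 cm⁻¹.
High-spin d⁵ would be t₂g³ eg² with 0 pairs; low-spin has 2, so 2 excess pairs cost +2P = +46420 cm⁻¹.
Net CFSE = -61090 + 46420 = -14670 cm⁻¹.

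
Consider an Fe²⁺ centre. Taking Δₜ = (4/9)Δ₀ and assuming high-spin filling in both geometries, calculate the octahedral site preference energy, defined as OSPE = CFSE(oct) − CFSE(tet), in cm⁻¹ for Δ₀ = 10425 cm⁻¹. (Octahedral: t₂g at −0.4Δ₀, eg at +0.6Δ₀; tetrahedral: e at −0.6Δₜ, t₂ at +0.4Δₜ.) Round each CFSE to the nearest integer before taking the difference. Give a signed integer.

-1390

Fe sits in group 8; removing 2 electrons leaves Fe²⁺ with 8 − 2 = 6 d electrons.
Octahedral high-spin t₂g⁴ eg²: CFSE = -0.4 × 10425 = -4170 cm⁻¹.
Tetrahedral: e³ t₂³, CFSE = 3(−0.6) + 3(+0.4) = -0.6Δₜ = -0.6 × (4/9) × 10425 = -2780 cm⁻¹.
OSPE = CFSE(oct) − CFSE(tet) = -4170 − (-2780) = -1390 cm⁻¹.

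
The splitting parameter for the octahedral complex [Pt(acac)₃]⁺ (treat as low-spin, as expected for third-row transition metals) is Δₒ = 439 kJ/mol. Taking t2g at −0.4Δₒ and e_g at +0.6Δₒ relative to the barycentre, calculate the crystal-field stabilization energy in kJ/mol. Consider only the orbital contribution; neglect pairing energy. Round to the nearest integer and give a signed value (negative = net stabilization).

Each acac⁻ contributes -1; 3 × (-1) = -3. With overall charge +1, Pt is in the +4 oxidation state.
Group 10 minus oxidation state +4 gives a d⁶ configuration for Pt⁴⁺.
Configuration: t2g^6 e_g^0.
CFSE(orbital) = 6×(-0.4Δₒ) + 0×(0.6Δₒ) = -2.4Δₒ; with Δₒ = 439 kJ/mol that is -1054 kJ/mol.

-1054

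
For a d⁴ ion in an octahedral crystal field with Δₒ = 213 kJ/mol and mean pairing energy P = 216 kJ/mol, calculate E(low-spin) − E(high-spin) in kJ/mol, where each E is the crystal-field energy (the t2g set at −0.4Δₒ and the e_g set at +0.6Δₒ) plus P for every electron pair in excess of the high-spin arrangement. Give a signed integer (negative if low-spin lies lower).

High-spin d⁴ fills as t2g^3 e_g^1 with CFSE 3(−0.4) + 1(+0.6) = -0.6Δₒ = -128 kJ/mol.
Low-spin: t2g^4 e_g^0, orbital CFSE = -1.6Δₒ = -341 kJ/mol; plus 1 excess pair × P = +216 kJ/mol; total -125 kJ/mol.
E(LS) − E(HS) = -125 − (-128) = 3 kJ/mol.

3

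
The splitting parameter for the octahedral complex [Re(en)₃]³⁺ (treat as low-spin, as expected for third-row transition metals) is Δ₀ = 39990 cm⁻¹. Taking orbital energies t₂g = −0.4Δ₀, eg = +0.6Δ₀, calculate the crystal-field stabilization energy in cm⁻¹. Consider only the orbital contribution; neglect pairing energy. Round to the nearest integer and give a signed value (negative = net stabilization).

-63984

en is neutral, so the +3 overall charge sits on Re: oxidation state +3.
Re³⁺: group 7, so d-count = 7 − 3 = 4.
Electron filling gives t₂g⁴ eg⁰.
The orbital stabilization is -1.6Δ₀ = -1.6 × 39990 = -63984 cm⁻¹.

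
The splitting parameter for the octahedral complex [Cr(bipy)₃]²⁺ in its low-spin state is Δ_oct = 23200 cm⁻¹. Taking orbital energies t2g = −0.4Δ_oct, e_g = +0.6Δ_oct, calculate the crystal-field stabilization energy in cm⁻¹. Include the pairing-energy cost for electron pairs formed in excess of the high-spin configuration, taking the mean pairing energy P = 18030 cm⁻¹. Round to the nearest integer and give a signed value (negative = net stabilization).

-19090

bipy is neutral, so the +2 overall charge sits on Cr: oxidation state +2.
Cr is in group 6, so Cr²⁺ is d⁴ (6 − 2 = 4).
The d⁴ electrons fill as t2g^4 e_g^0.
CFSE(orbital) = 4×(-0.4Δ_oct) + 0×(0.6Δ_oct) = -1.6Δ_oct; with Δ_oct = 23200 cm⁻¹ that is -37120 cm⁻¹.
High-spin d⁴ would be t2g^3 e_g^1 with 0 pairs; low-spin has 1, so 1 excess pair costs +1P = +18030 cm⁻¹.
Overall CFSE = -37120 + 18030 = -19090 cm⁻¹.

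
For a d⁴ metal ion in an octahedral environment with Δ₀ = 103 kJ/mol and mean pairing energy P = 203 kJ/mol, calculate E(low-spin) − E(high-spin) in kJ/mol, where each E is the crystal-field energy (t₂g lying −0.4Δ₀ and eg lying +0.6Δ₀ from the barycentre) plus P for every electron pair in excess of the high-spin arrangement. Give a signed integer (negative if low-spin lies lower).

100

High-spin: t₂g³ eg¹, CFSE = -0.6Δ₀ = -62 kJ/mol.
Low-spin: t₂g⁴ eg⁰, orbital CFSE = -1.6Δ₀ = -165 kJ/mol; plus 1 excess pair × P = +203 kJ/mol; total 38 kJ/mol.
E(LS) − E(HS) = 38 − (-62) = 100 kJ/mol.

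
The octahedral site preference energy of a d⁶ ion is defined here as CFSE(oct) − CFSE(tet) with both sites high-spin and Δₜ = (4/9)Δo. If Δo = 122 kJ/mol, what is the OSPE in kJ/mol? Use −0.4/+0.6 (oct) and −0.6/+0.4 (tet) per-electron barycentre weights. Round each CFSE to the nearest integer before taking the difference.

In an octahedral site d⁶ (HS) is t₂g⁴ eg², giving CFSE(oct) = -0.4Δo = -49 kJ/mol.
Tetrahedral: e³ t₂³, CFSE = 3(−0.6) + 3(+0.4) = -0.6Δₜ = -0.6 × (4/9) × 122 = -33 kJ/mol.
OSPE = CFSE(oct) − CFSE(tet) = -49 − (-33) = -16 kJ/mol.

-16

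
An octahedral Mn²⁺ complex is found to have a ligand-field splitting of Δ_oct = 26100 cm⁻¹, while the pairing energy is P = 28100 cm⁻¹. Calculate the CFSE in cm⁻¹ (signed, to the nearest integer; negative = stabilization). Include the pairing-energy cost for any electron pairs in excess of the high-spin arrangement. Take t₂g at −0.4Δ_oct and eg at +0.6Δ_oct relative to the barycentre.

0

Mn sits in group 7; removing 2 electrons leaves Mn²⁺ with 7 − 2 = 5 d electrons.
Since Δ_oct = 26100 cm⁻¹ < P = 28100 cm⁻¹, the complex adopts the high-spin configuration.
That gives t₂g³ eg².
Orbital CFSE = 0.0Δ_oct = 0.0 × 26100 = 0 cm⁻¹.
High-spin has no excess pairs, so no pairing correction applies.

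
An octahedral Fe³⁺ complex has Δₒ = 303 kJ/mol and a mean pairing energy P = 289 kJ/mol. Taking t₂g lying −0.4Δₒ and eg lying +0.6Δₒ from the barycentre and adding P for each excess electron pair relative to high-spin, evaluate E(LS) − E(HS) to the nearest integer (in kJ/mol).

Group 8 minus oxidation state +3 gives a d⁵ configuration for Fe³⁺.
High-spin: t₂g³ eg², CFSE = 0.0Δₒ = 0 kJ/mol.
Low-spin: t₂g⁵ eg⁰, orbital CFSE = -2.0Δₒ = -606 kJ/mol; plus 2 excess pairs × P = +578 kJ/mol; total -28 kJ/mol.
Thus E(LS) − E(HS) = -28 kJ/mol.

-28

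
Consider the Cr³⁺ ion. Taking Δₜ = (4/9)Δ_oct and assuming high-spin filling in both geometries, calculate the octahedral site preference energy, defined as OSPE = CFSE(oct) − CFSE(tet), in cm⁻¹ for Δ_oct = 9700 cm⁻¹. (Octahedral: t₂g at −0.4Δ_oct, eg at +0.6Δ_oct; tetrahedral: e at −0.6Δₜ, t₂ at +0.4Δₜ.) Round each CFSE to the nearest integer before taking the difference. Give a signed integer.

Group 6 minus oxidation state +3 gives a d³ configuration for Cr³⁺.
Octahedral (high-spin): t2g^3 e_g^0, CFSE = 3(−0.4) + 0(+0.6) = -1.2Δ_oct = -1.2 × 9700 = -11640 cm⁻¹.
In a tetrahedral site the filling is e^2 t2^1: CFSE(tet) = -0.8Δₜ = -0.8 × (4/9)(9700) = -3449 cm⁻¹.
OSPE = -11640 − (-3449) = -8191 cm⁻¹.

-8191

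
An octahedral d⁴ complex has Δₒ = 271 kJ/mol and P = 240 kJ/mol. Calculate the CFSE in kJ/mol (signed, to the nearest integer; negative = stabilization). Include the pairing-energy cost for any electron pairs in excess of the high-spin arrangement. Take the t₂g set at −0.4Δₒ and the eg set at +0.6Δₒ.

-194

Since Δₒ = 271 kJ/mol > P = 240 kJ/mol, the complex adopts the low-spin configuration.
Filling d⁴ accordingly: t₂g⁴ eg⁰.
Orbital CFSE = -1.6Δₒ = -1.6 × 271 = -434 kJ/mol.
Excess pairs vs high-spin: 1 − 0 = 1; pairing cost = +240 kJ/mol.
Net CFSE = -434 + 240 = -194 kJ/mol.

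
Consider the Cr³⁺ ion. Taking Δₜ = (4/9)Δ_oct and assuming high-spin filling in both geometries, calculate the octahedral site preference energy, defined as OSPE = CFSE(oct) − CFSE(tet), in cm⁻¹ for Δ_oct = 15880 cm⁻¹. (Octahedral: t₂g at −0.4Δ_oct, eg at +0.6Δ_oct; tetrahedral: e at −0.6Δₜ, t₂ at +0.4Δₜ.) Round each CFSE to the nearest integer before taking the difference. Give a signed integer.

-13410

Cr sits in group 6; removing 3 electrons leaves Cr³⁺ with 6 − 3 = 3 d electrons.
Octahedral (high-spin): t₂g³ eg⁰, CFSE = 3(−0.4) + 0(+0.6) = -1.2Δ_oct = -1.2 × 15880 = -19056 cm⁻¹.
Tetrahedral: e² t₂¹, CFSE = 2(−0.6) + 1(+0.4) = -0.8Δₜ = -0.8 × (4/9) × 15880 = -5646 cm⁻¹.
OSPE = CFSE(oct) − CFSE(tet) = -19056 − (-5646) = -13410 cm⁻¹.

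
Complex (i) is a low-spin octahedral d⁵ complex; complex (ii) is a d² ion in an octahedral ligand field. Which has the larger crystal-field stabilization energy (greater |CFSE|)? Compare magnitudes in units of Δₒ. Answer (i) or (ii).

(i)

(i): t₂g⁵ eg⁰, CFSE = -2.0Δₒ.
(ii): For octahedral d² the high- and low-spin configurations coincide; t₂g² eg⁰, CFSE = -0.8Δₒ.
So (i) has the larger |CFSE|.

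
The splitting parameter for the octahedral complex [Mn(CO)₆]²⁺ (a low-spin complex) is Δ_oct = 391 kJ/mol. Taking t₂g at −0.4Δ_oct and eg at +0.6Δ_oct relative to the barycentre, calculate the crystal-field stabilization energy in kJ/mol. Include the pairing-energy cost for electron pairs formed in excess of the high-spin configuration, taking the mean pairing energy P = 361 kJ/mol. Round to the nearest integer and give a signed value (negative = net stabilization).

-60

CO is neutral, so the +2 overall charge sits on Mn: oxidation state +2.
Mn is in group 7, so Mn²⁺ is d⁵ (7 − 2 = 5).
The d⁵ electrons fill as t₂g⁵ eg⁰.
CFSE(orbital) = 5×(-0.4Δ_oct) + 0×(0.6Δ_oct) = -2.0Δ_oct; with Δ_oct = 391 kJ/mol that is -782 kJ/mol.
Pairing penalty: 2 pairs vs 0 in the high-spin reference → 2 extra × P = 722 kJ/mol.
Combining: -782 + 722 = -60 kJ/mol.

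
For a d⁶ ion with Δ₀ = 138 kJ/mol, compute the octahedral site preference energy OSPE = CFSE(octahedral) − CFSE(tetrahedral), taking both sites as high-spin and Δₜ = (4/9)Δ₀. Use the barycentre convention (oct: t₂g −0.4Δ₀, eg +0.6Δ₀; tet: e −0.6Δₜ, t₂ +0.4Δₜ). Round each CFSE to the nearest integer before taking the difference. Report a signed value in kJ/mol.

-18

In an octahedral site d⁶ (HS) is t₂g⁴ eg², giving CFSE(oct) = -0.4Δ₀ = -55 kJ/mol.
In a tetrahedral site the filling is e³ t₂³: CFSE(tet) = -0.6Δₜ = -0.6 × (4/9)(138) = -37 kJ/mol.
Subtracting, OSPE = -55 − (-37) = -18 kJ/mol.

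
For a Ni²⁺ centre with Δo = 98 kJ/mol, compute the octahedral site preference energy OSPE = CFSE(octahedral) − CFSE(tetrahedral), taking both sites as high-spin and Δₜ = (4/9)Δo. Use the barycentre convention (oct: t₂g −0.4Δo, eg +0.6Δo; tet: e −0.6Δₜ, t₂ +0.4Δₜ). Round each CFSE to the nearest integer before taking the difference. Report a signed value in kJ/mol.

-83

Ni²⁺: group 10, so d-count = 10 − 2 = 8.
Octahedral (high-spin): t₂g⁶ eg², CFSE = 6(−0.4) + 2(+0.6) = -1.2Δo = -1.2 × 98 = -118 kJ/mol.
Tetrahedral e⁴ t₂⁴ gives -0.8Δₜ = -0.8 × (4/9) × 98 = -35 kJ/mol.
OSPE = CFSE(oct) − CFSE(tet) = -118 − (-35) = -83 kJ/mol.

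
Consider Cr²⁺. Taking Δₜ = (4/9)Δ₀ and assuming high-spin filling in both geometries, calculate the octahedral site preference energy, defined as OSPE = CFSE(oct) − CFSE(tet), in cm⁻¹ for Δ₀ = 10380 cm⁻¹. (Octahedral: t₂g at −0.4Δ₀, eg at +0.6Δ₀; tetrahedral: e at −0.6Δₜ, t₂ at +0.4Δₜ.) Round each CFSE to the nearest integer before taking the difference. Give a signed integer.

-4383

Cr sits in group 6; removing 2 electrons leaves Cr²⁺ with 6 − 2 = 4 d electrons.
Octahedral high-spin t₂g³ eg¹: CFSE = -0.6 × 10380 = -6228 cm⁻¹.
In a tetrahedral site the filling is e² t₂²: CFSE(tet) = -0.4Δₜ = -0.4 × (4/9)(10380) = -1845 cm⁻¹.
OSPE = CFSE(oct) − CFSE(tet) = -6228 − (-1845) = -4383 cm⁻¹.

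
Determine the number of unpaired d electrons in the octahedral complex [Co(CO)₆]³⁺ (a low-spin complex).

CO is neutral, so the +3 overall charge sits on Co: oxidation state +3.
Co³⁺: group 9, so d-count = 9 − 3 = 6.
Configuration: t₂g⁶ eg⁰, giving 0 unpaired electrons.

0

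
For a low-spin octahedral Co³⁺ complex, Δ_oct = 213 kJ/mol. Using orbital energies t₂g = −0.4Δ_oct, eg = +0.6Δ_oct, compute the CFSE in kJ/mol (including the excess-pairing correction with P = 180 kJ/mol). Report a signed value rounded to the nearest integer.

-151

Group 9 minus oxidation state +3 gives a d⁶ configuration for Co³⁺.
Electron filling gives t₂g⁶ eg⁰.
CFSE(orbital) = 6×(-0.4Δ_oct) + 0×(0.6Δ_oct) = -2.4Δ_oct; with Δ_oct = 213 kJ/mol that is -511 kJ/mol.
Pairing penalty: 3 pairs vs 1 in the high-spin reference → 2 extra × P = 360 kJ/mol.
Net CFSE = -511 + 360 = -151 kJ/mol.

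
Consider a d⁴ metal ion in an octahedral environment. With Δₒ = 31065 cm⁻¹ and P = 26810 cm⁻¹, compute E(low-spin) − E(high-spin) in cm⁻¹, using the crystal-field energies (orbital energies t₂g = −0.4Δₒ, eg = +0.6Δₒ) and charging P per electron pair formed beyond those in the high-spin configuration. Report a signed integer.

In the high-spin limit (t₂g³ eg¹) the orbital term is -0.6Δₒ = -18639 cm⁻¹, with no excess pairing.
Low-spin t₂g⁴ eg⁰ gives -1.6Δₒ = -49704 cm⁻¹, but forming 1 extra pair costs 1P = 26810 cm⁻¹, so E(LS) = -49704 + 26810 = -22894 cm⁻¹.
Thus E(LS) − E(HS) = -4255 cm⁻¹.

-4255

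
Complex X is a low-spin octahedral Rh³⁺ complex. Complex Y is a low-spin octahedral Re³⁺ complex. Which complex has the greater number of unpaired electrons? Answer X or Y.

Y

X: Rh sits in group 9; removing 3 electrons leaves Rh³⁺ with 9 − 3 = 6 d electrons; t₂g⁶ eg⁰ → 0 unpaired.
Y: Re is in group 7, so Re³⁺ is d⁴ (7 − 3 = 4); t2g^4 e_g^0 → 2 unpaired.
So Y has more unpaired electrons.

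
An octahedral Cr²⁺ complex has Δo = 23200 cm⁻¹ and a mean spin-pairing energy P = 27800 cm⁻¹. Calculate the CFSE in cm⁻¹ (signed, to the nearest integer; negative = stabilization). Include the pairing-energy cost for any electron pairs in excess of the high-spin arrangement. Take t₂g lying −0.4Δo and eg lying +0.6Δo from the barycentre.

Cr sits in group 6; removing 2 electrons leaves Cr²⁺ with 6 − 2 = 4 d electrons.
With Δo < P the complex is high-spin.
Filling d⁴ accordingly: t₂g³ eg¹.
Orbital CFSE = -0.6Δo = -0.6 × 23200 = -13920 cm⁻¹.
High-spin has no excess pairs, so no pairing correction applies.

-13920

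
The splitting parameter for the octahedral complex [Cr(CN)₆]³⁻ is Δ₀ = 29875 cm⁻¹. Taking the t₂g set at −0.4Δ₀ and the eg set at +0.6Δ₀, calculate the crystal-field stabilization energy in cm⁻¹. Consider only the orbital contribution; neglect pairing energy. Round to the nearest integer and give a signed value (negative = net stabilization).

Each CN⁻ contributes -1; 6 × (-1) = -6. With overall charge -3, Cr is in the +3 oxidation state.
Cr is in group 6, so Cr³⁺ is d³ (6 − 3 = 3).
Electron filling gives t₂g³ eg⁰.
The orbital stabilization is -1.2Δ₀ = -1.2 × 29875 = -35850 cm⁻¹.

-35850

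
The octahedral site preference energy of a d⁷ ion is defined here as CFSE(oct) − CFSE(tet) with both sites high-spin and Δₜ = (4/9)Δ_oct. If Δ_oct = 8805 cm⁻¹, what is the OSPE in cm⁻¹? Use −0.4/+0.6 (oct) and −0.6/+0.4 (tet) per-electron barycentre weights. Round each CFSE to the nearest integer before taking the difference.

-2348

Octahedral high-spin t2g^5 e_g^2: CFSE = -0.8 × 8805 = -7044 cm⁻¹.
Tetrahedral: e^4 t2^3, CFSE = 4(−0.6) + 3(+0.4) = -1.2Δₜ = -1.2 × (4/9) × 8805 = -4696 cm⁻¹.
Subtracting, OSPE = -7044 − (-4696) = -2348 cm⁻¹.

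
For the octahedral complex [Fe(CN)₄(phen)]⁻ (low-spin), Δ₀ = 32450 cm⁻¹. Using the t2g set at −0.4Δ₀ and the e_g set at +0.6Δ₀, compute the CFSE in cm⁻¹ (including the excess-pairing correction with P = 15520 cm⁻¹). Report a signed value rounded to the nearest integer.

-33860

Ligand charges: 4×(-1) from CN⁻ and 1×(+0) from phen sum to -4; with overall charge -1, Fe is +3.
Fe is in group 8, so Fe³⁺ is d⁵ (8 − 3 = 5).
The d⁵ electrons fill as t2g^5 e_g^0.
CFSE(orbital) = 5×(-0.4Δ₀) + 0×(0.6Δ₀) = -2.0Δ₀; with Δ₀ = 32450 cm⁻¹ that is -64900 cm⁻¹.
Relative to high-spin t2g^3 e_g^2 (0 paired), the low-spin configuration has 2 additional pairs, contributing +2 × 15520 = +31040 cm⁻¹.
Overall CFSE = -64900 + 31040 = -33860 cm⁻¹.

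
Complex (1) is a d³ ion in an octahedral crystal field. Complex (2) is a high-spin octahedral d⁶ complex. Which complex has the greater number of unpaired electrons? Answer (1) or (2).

(2)

(1): For octahedral d³ the high- and low-spin configurations coincide; t₂g³ eg⁰ → 3 unpaired.
(2): t2g^4 e_g^2 → 4 unpaired.
So (2) has more unpaired electrons.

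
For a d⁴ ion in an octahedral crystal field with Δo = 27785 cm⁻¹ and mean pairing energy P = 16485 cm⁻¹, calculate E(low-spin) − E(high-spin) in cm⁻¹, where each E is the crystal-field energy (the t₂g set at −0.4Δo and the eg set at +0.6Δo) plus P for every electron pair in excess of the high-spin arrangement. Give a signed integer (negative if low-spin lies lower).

-11300

High-spin d⁴ fills as t₂g³ eg¹ with CFSE 3(−0.4) + 1(+0.6) = -0.6Δo = -16671 cm⁻¹.
Low-spin: t₂g⁴ eg⁰, orbital CFSE = -1.6Δo = -44456 cm⁻¹; plus 1 excess pair × P = +16485 cm⁻¹; total -27971 cm⁻¹.
Thus E(LS) − E(HS) = -11300 cm⁻¹.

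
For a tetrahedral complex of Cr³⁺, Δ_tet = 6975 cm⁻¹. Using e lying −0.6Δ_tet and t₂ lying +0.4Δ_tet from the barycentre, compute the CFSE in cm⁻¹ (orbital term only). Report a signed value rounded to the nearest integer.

Cr is in group 6, so Cr³⁺ is d³ (6 − 3 = 3).
Tetrahedral fields are weak (Δₜ ≈ 4/9 Δₒ), so electrons fill high-spin.
The d³ electrons fill as e² t₂¹.
CFSE(orbital) = 2×(-0.6Δ_tet) + 1×(0.4Δ_tet) = -0.8Δ_tet; with Δ_tet = 6975 cm⁻¹ that is -5580 cm⁻¹.

-5580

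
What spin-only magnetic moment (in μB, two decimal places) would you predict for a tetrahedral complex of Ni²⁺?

2.83 μB

Ni is in group 10, so Ni²⁺ is d⁸ (10 − 2 = 8).
With tetrahedral geometry the complex is necessarily high-spin.
Configuration: e^4 t2^4 → 2 unpaired electrons.
μ(spin-only) = √[2(2+2)] = √8 ≈ 2.83 μB.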